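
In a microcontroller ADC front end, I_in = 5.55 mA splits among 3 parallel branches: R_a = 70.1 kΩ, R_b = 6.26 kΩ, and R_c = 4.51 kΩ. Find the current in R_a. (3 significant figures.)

I ≈ 0.200 mA

ΣG = 1/70.1 + 1/6.26 + 1/4.51 = 0.3957.
R_a takes the fraction G_k/ΣG = 0.01427/0.3957 = 0.03605, so I = 5.55 × 0.03605 = 0.2001 mA.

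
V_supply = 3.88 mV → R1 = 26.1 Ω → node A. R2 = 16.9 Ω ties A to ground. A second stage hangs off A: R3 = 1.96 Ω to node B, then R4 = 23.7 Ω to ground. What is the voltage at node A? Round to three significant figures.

V_A ≈ 1.09 mV

Node A sees R2 in parallel with the series input of stage 2, R3 + R4 = 25.66 Ω.
R2 ‖ (R3+R4) = 10.19 Ω.
V_A = 3.88 × 10.19/(26.1 + 10.19) = 1.089 mV.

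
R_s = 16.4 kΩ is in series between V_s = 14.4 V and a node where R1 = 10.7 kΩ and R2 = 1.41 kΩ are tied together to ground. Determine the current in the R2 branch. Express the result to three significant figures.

Equivalent of the parallel group: R_p = 1.246 kΩ.
V_A by voltage divider: V_A = 14.4 × 1.246/(16.4 + 1.246) = 1.017 V.
Branch current I = V_A/R2 = 1.017/1.41 = 0.7210 mA.

I ≈ 0.721 mA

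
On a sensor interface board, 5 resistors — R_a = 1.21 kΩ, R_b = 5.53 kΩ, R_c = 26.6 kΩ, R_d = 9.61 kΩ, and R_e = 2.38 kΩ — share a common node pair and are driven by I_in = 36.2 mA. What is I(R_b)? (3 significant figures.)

ΣG = 1/1.21 + 1/5.53 + 1/26.6 + 1/9.61 + 1/2.38 = 1.569.
Current divider: I(R_b) = I_in · G_k/ΣG = 36.2 × (0.1808/1.569) = 36.2 × 0.1152 = 4.172 mA.

I ≈ 4.17 mA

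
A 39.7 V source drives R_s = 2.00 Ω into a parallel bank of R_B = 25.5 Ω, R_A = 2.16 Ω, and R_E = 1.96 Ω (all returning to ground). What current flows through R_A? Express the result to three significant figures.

I ≈ 6.08 A

Equivalent of the parallel group: R_p = 0.9878 Ω.
V_A = 39.7 × 0.9878/2.988 = 13.12 V.
Branch current I = V_A/R_A = 13.12/2.16 = 6.076 A.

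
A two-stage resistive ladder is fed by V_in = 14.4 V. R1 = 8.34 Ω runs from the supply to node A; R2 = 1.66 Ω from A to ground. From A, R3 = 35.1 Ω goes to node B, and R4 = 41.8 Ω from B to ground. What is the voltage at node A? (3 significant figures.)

Looking into the second stage from A: R3 + R4 = 76.90 Ω appears in parallel with R2.
R2 ‖ (R3+R4) = 1.625 Ω.
So V_A = 14.4 × 0.1631 = 2.348 V.

V_A ≈ 2.35 V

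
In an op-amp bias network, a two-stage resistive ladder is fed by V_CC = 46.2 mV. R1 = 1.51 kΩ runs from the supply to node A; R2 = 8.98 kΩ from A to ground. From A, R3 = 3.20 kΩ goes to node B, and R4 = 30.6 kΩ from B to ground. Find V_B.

V_B ≈ 34.5 mV

Looking into the second stage from A: R3 + R4 = 33.80 kΩ appears in parallel with R2.
Effective lower resistance at A: R2 ‖ 33.80 = 7.095 kΩ.
So V_A = 46.2 × 0.8245 = 38.09 mV.
V_B = V_A × 0.9053 = 34.49 mV.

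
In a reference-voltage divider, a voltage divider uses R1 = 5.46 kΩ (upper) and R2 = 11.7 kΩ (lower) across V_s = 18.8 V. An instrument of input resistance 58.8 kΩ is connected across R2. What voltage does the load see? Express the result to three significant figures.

First combine the lower leg with the load: R2 ‖ R_L = 9.758 kΩ.
Then V_out = V_s · R2'/(R1 + R2') = 18.8 × 9.758/15.22 = 12.05 V.
(Unloaded it would be 12.8 V; the load pulls it down.)

V_out ≈ 12.1 V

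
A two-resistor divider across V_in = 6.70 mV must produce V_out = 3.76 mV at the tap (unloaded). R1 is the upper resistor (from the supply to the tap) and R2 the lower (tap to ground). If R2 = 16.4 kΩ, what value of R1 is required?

The divider ratio is R2/(R1+R2) = 3.76/6.70 = 0.5612.
Rearranging, R1 = R2·(1−k)/k = 16.4 × 0.7819 = 12.82 kΩ.

R1 ≈ 12.8 kΩ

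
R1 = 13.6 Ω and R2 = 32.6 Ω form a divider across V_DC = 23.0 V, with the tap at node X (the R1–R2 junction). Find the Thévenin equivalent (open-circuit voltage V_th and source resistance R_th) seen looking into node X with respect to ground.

V_th is the unloaded tap voltage: V_DC · R2/(R1+R2) = 23.0 × 0.7056 = 16.23 V.
Zeroing V_DC shorts the top of R1 to ground, so R_th = R1 ‖ R2 = 9.597 Ω.

V_th ≈ 16.2 V, R_th ≈ 9.60 Ω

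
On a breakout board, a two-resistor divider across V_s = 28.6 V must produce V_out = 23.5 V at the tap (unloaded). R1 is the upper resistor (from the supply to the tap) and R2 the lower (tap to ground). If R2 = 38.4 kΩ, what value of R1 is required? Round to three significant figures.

Required fraction k = V_out/V_s = 0.8217.
R1 = R2·(1/k − 1) = 38.4 × 0.2170 = 8.334 kΩ.

R1 ≈ 8.33 kΩ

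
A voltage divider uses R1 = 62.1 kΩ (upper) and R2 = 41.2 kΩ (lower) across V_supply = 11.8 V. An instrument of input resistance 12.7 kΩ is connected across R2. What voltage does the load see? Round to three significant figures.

V_out ≈ 1.60 V

The load sits in parallel with R2, giving an effective lower resistance R2' = R2·R_L/(R2+R_L) = 9.708 kΩ.
Then V_out = V_supply · R2'/(R1 + R2') = 11.8 × 9.708/71.81 = 1.595 V.
(Unloaded it would be 4.71 V; the load pulls it down.)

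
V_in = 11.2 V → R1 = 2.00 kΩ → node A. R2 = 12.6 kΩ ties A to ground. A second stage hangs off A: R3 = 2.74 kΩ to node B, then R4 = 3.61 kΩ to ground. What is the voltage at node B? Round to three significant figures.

V_B ≈ 4.32 V

Looking into the second stage from A: R3 + R4 = 6.350 kΩ appears in parallel with R2.
Effective lower resistance at A: R2 ‖ 6.350 = 4.222 kΩ.
V_A = 11.2 × 4.222/(2.00 + 4.222) = 7.600 V.
Stage 2 is unloaded, so V_B = V_A · R4/(R3+R4) = 7.600 × 3.61/6.350 = 4.321 V.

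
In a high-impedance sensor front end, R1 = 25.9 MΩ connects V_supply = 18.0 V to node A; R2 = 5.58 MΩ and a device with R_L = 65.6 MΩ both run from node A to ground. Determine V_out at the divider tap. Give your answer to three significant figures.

V_out ≈ 2.98 V

First combine the lower leg with the load: R2 ‖ R_L = 5.143 MΩ.
Then V_out = V_supply · R2'/(R1 + R2') = 18.0 × 5.143/31.04 = 2.982 V.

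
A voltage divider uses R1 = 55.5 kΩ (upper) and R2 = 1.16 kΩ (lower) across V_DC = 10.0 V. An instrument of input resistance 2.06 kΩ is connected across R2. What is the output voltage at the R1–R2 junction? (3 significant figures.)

V_out ≈ 0.132 V

R2 ‖ R_L = (1.16 × 2.06)/(1.16 + 2.06) = 0.7421 kΩ.
Now apply the divider: V_out = 10.0 × 0.01319 = 0.1319 V.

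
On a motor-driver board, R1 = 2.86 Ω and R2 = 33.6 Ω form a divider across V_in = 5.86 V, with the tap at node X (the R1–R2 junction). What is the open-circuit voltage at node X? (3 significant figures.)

Open-circuit (no load on X): V_th = V_in · R2/(R1 + R2) = 5.86 × 33.6/(2.860 + 33.6) = 5.400 V.

V_th ≈ 5.40 V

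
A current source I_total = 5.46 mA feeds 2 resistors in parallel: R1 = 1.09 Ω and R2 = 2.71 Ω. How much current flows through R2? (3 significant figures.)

I ≈ 1.57 mA

Two-branch current divider: I_k = I_total · R_other/(R_1 + R_2).
So I = 5.46 × 1.09/3.800 = 1.566 mA.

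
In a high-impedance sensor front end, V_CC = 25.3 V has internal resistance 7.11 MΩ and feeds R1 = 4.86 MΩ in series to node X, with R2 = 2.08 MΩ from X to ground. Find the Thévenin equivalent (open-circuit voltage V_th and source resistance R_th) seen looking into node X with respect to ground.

V_th ≈ 3.75 V, R_th ≈ 1.77 MΩ

R1' = 7.11 + 4.86 = 11.97 MΩ (source resistance + R1).
V_th is the unloaded tap voltage: V_CC · R2/(R1'+R2) = 25.3 × 0.1480 = 3.745 V.
Looking into X with the source shorted: R_th = R1'·R2/(R1'+R2) = 11.97 × 2.08/14.05 = 1.772 MΩ.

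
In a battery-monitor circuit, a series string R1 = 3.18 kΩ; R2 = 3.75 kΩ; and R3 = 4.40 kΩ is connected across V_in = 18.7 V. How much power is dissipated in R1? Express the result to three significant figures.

P ≈ 8.66 mW

ΣR = 11.33 kΩ → I = 18.7/11.33 = 1.650 mA.
V(R1) = I·R = 5.249 V; P = V·I = 5.249 × 1.650 = 8.663 mW.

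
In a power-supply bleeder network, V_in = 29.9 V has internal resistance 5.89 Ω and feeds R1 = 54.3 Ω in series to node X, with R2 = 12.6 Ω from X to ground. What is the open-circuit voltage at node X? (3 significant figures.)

V_th ≈ 5.18 V

R1' = 5.89 + 54.3 = 60.19 Ω (source resistance + R1).
With X open, the divider is unloaded: V_th = 29.9 × 12.6/72.79 = 5.176 V.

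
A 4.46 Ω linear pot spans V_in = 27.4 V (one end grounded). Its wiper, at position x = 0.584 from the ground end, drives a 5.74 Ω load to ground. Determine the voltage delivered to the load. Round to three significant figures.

Split the track: R_lower = x·R_p = 2.605 Ω, R_upper = (1−x)·R_p = 1.855 Ω.
R_L loads the lower segment: effective lower R = 1.792 Ω.
V_out = 27.4 × 1.792/(1.855 + 1.792) = 13.46 V.

V_out ≈ 13.5 V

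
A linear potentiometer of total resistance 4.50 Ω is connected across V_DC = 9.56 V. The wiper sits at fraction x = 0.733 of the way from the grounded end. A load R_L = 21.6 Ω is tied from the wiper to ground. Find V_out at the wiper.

Split the track: R_lower = x·R_p = 3.298 Ω, R_upper = (1−x)·R_p = 1.202 Ω.
Lower segment in parallel with the load: 3.298 ‖ 21.6 = 2.862 Ω.
Then V_out = V_DC · 2.862/(1.202 + 2.862) = 6.733 V.

V_out ≈ 6.73 V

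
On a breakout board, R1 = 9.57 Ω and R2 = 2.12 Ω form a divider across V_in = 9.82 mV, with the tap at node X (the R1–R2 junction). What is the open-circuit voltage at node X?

With X open, the divider is unloaded: V_th = 9.82 × 2.12/11.69 = 1.781 mV.

V_th ≈ 1.78 mV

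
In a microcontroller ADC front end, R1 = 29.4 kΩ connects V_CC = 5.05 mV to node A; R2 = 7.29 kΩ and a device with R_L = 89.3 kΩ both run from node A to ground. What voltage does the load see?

The load sits in parallel with R2, giving an effective lower resistance R2' = R2·R_L/(R2+R_L) = 6.740 kΩ.
Then V_out = V_CC · R2'/(R1 + R2') = 5.05 × 6.740/36.14 = 0.9418 mV.

V_out ≈ 0.942 mV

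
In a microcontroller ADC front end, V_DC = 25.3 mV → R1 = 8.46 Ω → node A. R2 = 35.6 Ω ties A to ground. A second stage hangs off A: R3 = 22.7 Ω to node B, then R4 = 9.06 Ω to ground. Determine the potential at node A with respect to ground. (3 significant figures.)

V_A ≈ 16.8 mV

Looking into the second stage from A: R3 + R4 = 31.76 Ω appears in parallel with R2.
Effective lower resistance at A: R2 ‖ 31.76 = 16.79 Ω.
First divider: V_A = V_DC · 16.79/(8.46 + 16.79) = 16.82 mV.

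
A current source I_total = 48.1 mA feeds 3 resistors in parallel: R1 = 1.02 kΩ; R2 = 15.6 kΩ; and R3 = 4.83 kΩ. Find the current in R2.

I ≈ 2.46 mA

Total conductance ΣG = 1/1.02 + 1/15.6 + 1/4.83 = 1.252 (units of 1/kΩ).
Current divider: I(R2) = I_total · G_k/ΣG = 48.1 × (0.06410/1.252) = 48.1 × 0.05122 = 2.464 mA.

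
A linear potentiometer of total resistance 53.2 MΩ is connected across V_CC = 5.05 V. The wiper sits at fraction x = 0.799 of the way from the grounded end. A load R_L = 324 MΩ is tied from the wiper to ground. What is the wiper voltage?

Lower segment x·R_p = 42.51 MΩ; upper segment (1−x)·R_p = 10.69 MΩ.
Lower segment in parallel with the load: 42.51 ‖ 324 = 37.58 MΩ.
Loaded-divider output: V_out = 5.05 × 0.7785 = 3.931 V.

V_out ≈ 3.93 V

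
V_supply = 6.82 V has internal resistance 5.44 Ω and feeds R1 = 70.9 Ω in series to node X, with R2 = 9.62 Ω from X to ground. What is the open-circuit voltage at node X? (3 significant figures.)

V_th ≈ 0.763 V

R1' = 5.44 + 70.9 = 76.34 Ω (source resistance + R1).
V_th is the unloaded tap voltage: V_supply · R2/(R1'+R2) = 6.82 × 0.1119 = 0.7632 V.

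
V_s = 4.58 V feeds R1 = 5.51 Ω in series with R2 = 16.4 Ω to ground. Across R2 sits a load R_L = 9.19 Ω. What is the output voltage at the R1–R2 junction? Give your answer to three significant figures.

First combine the lower leg with the load: R2 ‖ R_L = 5.890 Ω.
Now apply the divider: V_out = 4.58 × 0.5167 = 2.366 V.

V_out ≈ 2.37 V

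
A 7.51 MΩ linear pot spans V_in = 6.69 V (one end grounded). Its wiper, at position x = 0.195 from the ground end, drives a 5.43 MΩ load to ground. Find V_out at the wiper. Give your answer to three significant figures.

V_out ≈ 1.07 V

The pot divides into 6.046 MΩ above the wiper and 1.464 MΩ below.
(x·R_p) ‖ R_L = 1.153 MΩ.
V_out = 6.69 × 1.153/(6.046 + 1.153) = 1.072 V.
(Unloaded: V_out = x·V_in = 1.30 V.)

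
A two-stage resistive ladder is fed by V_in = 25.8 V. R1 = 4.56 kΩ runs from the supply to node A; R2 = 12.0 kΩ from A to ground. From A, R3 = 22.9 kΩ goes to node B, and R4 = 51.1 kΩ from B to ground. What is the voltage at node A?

Looking into the second stage from A: R3 + R4 = 74.00 kΩ appears in parallel with R2.
R2 ‖ (R3+R4) = 10.33 kΩ.
V_A = 25.8 × 10.33/(4.56 + 10.33) = 17.90 V.

V_A ≈ 17.9 V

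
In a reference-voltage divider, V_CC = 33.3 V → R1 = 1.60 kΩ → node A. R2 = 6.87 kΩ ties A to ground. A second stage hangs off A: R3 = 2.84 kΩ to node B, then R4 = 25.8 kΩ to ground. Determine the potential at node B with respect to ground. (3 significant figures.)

V_B ≈ 23.3 V

Node A sees R2 in parallel with the series input of stage 2, R3 + R4 = 28.64 kΩ.
R2 ‖ (R3+R4) = 5.541 kΩ.
V_A = 33.3 × 5.541/(1.60 + 5.541) = 25.84 V.
Then the unloaded second divider: V_B = V_A × R4/(R3+R4) = 25.84 × 0.9008 = 23.28 V.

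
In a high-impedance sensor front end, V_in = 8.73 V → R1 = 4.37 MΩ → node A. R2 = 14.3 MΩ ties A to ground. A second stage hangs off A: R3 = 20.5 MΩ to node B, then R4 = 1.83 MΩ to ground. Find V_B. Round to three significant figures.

V_B ≈ 0.477 V

The second stage (R3 + R4 = 22.33 MΩ) loads node A in parallel with R2.
Effective lower resistance at A: R2 ‖ 22.33 = 8.717 MΩ.
V_A = 8.73 × 8.717/(4.37 + 8.717) = 5.815 V.
V_B = V_A × 0.08195 = 0.4766 V.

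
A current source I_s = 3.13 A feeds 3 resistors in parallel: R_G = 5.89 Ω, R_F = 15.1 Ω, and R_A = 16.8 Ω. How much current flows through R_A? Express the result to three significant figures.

I ≈ 0.630 A

Conductances: ΣG = 1/5.89 + 1/15.1 + 1/16.8 = 0.2955 (1/Ω).
Current divider: I(R_A) = I_s · G_k/ΣG = 3.13 × (0.05952/0.2955) = 3.13 × 0.2014 = 0.6304 A.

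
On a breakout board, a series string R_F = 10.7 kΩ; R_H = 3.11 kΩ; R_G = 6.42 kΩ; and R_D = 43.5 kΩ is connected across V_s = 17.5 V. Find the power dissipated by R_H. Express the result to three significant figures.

ΣR = 63.73 kΩ → I = 17.5/63.73 = 0.2746 mA.
V(R_H) = I·R = 0.8540 V; P = V·I = 0.8540 × 0.2746 = 0.2345 mW.

P ≈ 0.235 mW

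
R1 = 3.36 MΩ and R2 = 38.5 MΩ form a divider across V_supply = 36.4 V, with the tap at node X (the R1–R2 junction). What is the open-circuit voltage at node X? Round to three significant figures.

Open-circuit (no load on X): V_th = V_supply · R2/(R1 + R2) = 36.4 × 38.5/(3.360 + 38.5) = 33.48 V.

V_th ≈ 33.5 V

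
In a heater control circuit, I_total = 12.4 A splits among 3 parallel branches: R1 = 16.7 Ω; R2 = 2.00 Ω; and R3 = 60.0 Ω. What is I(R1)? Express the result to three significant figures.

Conductances: ΣG = 1/16.7 + 1/2.00 + 1/60.0 = 0.5765 (1/Ω).
Current divider: I(R1) = I_total · G_k/ΣG = 12.4 × (0.05988/0.5765) = 12.4 × 0.1039 = 1.288 A.

I ≈ 1.29 A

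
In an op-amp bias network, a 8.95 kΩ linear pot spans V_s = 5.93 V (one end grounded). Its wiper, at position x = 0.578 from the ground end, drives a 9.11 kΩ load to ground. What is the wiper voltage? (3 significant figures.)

The pot divides into 3.777 kΩ above the wiper and 5.173 kΩ below.
Lower segment in parallel with the load: 5.173 ‖ 9.11 = 3.299 kΩ.
Then V_out = V_s · 3.299/(3.777 + 3.299) = 2.765 V.
(Unloaded: V_out = x·V_s = 3.43 V.)

V_out ≈ 2.76 V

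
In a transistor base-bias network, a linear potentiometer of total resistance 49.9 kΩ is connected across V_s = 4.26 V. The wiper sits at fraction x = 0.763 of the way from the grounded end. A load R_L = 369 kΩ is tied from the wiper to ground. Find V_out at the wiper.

V_out ≈ 3.17 V

Split the track: R_lower = x·R_p = 38.07 kΩ, R_upper = (1−x)·R_p = 11.83 kΩ.
R_L loads the lower segment: effective lower R = 34.51 kΩ.
Loaded-divider output: V_out = 4.26 × 0.7448 = 3.173 V.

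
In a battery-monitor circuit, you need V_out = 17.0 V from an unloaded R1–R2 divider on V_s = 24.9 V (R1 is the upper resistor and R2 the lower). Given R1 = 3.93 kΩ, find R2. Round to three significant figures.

R2 ≈ 8.46 kΩ

The divider ratio is R2/(R1+R2) = 17.0/24.9 = 0.6827.
R2 = R1 · 0.6827/(1 − 0.6827) = 8.457 kΩ.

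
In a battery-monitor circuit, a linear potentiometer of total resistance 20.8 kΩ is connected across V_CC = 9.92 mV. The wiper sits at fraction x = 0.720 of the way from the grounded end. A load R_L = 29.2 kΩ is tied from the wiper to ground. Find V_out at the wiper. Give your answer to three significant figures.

V_out ≈ 6.25 mV

The pot divides into 5.824 kΩ above the wiper and 14.98 kΩ below.
(x·R_p) ‖ R_L = 9.899 kΩ.
Loaded-divider output: V_out = 9.92 × 0.6296 = 6.246 mV.
(Unloaded: V_out = x·V_CC = 7.14 mV.)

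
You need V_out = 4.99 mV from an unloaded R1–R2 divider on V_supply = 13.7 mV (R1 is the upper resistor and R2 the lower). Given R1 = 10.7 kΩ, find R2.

R2 ≈ 6.13 kΩ

V_out/V_supply = R2/(R1+R2) = 0.3642.
R2 = R1 · 0.3642/(1 − 0.3642) = 6.130 kΩ.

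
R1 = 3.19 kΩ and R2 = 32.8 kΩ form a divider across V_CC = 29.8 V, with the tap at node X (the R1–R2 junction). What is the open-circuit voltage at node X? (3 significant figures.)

With X open, the divider is unloaded: V_th = 29.8 × 32.8/35.99 = 27.16 V.

V_th ≈ 27.2 V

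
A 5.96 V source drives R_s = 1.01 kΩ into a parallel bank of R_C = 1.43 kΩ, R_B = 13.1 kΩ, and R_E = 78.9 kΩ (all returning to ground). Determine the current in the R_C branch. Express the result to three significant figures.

I ≈ 2.32 mA

Parallel bank: R_p = 1/(1/1.43 + 1/13.1 + 1/78.9) = 1.269 kΩ.
V_A = 5.96 × 1.269/2.279 = 3.318 V.
I(R_C) = V_A / R_C = 3.318/1.43 = 2.320 mA.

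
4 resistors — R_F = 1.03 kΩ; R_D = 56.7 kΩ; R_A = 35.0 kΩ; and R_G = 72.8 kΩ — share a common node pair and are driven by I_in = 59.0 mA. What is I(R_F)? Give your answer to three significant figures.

I ≈ 55.6 mA

Conductances: ΣG = 1/1.03 + 1/56.7 + 1/35.0 + 1/72.8 = 1.031 (1/kΩ).
By the current-divider rule, I = I_in · G_k/ΣG = 59.0 × 0.9418 = 55.57 mA.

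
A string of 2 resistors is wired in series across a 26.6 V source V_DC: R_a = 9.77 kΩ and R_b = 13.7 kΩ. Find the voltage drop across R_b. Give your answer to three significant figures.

V ≈ 15.5 V

Series total: ΣR = 9.77 + 13.7 = 23.47 kΩ.
Voltage divider: V = V_DC · (13.70 / 23.47) = 26.6 × 0.5837 = 15.53 V.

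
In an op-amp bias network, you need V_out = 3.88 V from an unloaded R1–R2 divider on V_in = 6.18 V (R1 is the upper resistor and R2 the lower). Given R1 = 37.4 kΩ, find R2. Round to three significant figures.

The divider ratio is R2/(R1+R2) = 3.88/6.18 = 0.6278.
So R2 = R1 · V_out/(V_in − V_out) = 37.4 × 3.88/(6.18 − 3.88) = 37.4 × 1.687 = 63.09 kΩ.

R2 ≈ 63.1 kΩ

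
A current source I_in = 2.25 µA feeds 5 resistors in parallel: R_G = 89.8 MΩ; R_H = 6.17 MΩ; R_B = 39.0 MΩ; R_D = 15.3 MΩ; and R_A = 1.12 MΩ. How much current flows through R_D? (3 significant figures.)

I ≈ 0.127 µA

ΣG = 1/89.8 + 1/6.17 + 1/39.0 + 1/15.3 + 1/1.12 = 1.157.
Current divider: I(R_D) = I_in · G_k/ΣG = 2.25 × (0.06536/1.157) = 2.25 × 0.05649 = 0.1271 µA.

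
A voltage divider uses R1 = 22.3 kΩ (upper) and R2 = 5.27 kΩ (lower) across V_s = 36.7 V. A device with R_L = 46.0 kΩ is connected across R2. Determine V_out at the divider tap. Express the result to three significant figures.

First combine the lower leg with the load: R2 ‖ R_L = 4.728 kΩ.
Then V_out = V_s · R2'/(R1 + R2') = 36.7 × 4.728/27.03 = 6.420 V.
(Unloaded it would be 7.02 V; the load pulls it down.)

V_out ≈ 6.42 V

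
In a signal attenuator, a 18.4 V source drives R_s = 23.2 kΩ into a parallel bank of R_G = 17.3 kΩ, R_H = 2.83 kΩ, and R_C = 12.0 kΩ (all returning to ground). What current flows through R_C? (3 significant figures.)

I ≈ 0.123 mA

Combine the parallel branches: R_p = (1/17.3 + 1/2.83 + 1/12.0)⁻¹ = 2.022 kΩ.
V_A by voltage divider: V_A = 18.4 × 2.022/(23.2 + 2.022) = 1.475 V.
I(R_C) = V_A / R_C = 1.475/12.0 = 0.1229 mA.
(Check via current divider: I_total = 0.7295 mA; share G_k/ΣG = 0.1685 → same result.)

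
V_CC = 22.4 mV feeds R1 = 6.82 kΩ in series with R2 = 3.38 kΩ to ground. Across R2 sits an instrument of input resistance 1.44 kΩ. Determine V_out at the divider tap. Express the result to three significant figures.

The load sits in parallel with R2, giving an effective lower resistance R2' = R2·R_L/(R2+R_L) = 1.010 kΩ.
Voltage divider with the loaded lower leg: V_out = 22.4 × 1.010/(6.82 + 1.010) = 22.4 × 0.1290 = 2.889 mV.

V_out ≈ 2.89 mV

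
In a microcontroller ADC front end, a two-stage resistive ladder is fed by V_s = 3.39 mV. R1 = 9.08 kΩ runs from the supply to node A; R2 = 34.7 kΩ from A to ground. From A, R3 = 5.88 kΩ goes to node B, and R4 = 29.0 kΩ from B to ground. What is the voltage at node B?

V_B ≈ 1.85 mV

Node A sees R2 in parallel with the series input of stage 2, R3 + R4 = 34.88 kΩ.
R2 ‖ (R3+R4) = 17.39 kΩ.
First divider: V_A = V_s · 17.39/(9.08 + 17.39) = 2.227 mV.
Then the unloaded second divider: V_B = V_A × R4/(R3+R4) = 2.227 × 0.8314 = 1.852 mV.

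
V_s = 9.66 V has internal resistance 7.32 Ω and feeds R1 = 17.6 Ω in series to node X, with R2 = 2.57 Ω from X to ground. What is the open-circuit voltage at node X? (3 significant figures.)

V_th ≈ 0.903 V

R1' = 7.32 + 17.6 = 24.92 Ω (source resistance + R1).
With X open, the divider is unloaded: V_th = 9.66 × 2.57/27.49 = 0.9031 V.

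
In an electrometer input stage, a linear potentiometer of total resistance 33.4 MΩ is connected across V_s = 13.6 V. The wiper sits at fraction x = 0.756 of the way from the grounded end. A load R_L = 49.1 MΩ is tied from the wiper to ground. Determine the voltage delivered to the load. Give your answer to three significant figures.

V_out ≈ 9.14 V

The pot divides into 8.150 MΩ above the wiper and 25.25 MΩ below.
Lower segment in parallel with the load: 25.25 ‖ 49.1 = 16.68 MΩ.
V_out = 13.6 × 16.68/(8.150 + 16.68) = 9.135 V.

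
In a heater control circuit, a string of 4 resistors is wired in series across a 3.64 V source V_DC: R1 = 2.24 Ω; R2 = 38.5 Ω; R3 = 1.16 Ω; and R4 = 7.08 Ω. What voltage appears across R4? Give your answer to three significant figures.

V ≈ 0.526 V

Series total: ΣR = 2.24 + 38.5 + 1.16 + 7.08 = 48.98 Ω.
Voltage divider: V = V_DC · (7.080 / 48.98) = 3.64 × 0.1445 = 0.5262 V.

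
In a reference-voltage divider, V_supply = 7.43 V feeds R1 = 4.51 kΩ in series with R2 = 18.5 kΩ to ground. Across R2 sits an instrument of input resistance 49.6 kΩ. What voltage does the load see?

V_out ≈ 5.57 V

R2 ‖ R_L = (18.5 × 49.6)/(18.5 + 49.6) = 13.47 kΩ.
Now apply the divider: V_out = 7.43 × 0.7492 = 5.567 V.
(Unloaded it would be 5.97 V; the load pulls it down.)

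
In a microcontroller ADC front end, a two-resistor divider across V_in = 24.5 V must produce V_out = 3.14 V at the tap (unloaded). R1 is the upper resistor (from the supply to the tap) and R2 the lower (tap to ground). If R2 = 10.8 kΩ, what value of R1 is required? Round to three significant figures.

The divider ratio is R2/(R1+R2) = 3.14/24.5 = 0.1282.
So R1 = R2 · (V_in/V_out − 1) = 10.8 × (24.5/3.14 − 1) = 10.8 × 6.803 = 73.47 kΩ.

R1 ≈ 73.5 kΩ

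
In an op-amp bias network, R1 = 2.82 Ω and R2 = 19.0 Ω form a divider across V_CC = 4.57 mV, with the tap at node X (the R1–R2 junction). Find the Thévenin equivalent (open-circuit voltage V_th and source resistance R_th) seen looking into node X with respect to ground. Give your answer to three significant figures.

With X open, the divider is unloaded: V_th = 4.57 × 19.0/21.82 = 3.979 mV.
With V_CC suppressed (replaced by a short), R_th = R1 ‖ R2 = (2.820 × 19.0)/(2.820 + 19.0) = 2.456 Ω.

V_th ≈ 3.98 mV, R_th ≈ 2.46 Ω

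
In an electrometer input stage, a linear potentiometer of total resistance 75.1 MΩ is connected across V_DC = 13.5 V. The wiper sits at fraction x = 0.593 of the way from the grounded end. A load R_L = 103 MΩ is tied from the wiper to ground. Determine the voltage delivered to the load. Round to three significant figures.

The pot divides into 30.57 MΩ above the wiper and 44.53 MΩ below.
(x·R_p) ‖ R_L = 31.09 MΩ.
Then V_out = V_DC · 31.09/(30.57 + 31.09) = 6.808 V.
(Unloaded: V_out = x·V_DC = 8.01 V.)

V_out ≈ 6.81 V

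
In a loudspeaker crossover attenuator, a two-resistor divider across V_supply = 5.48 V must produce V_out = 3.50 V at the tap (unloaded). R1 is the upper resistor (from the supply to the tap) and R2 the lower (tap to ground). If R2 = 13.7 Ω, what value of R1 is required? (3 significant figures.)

V_out/V_supply = R2/(R1+R2) = 0.6387.
R1 = R2·(1/k − 1) = 13.7 × 0.5657 = 7.750 Ω.

R1 ≈ 7.75 Ω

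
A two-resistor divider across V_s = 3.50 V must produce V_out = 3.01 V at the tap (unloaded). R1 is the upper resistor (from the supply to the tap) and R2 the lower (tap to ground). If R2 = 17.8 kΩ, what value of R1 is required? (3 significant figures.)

V_out/V_s = R2/(R1+R2) = 0.8600.
So R1 = R2 · (V_s/V_out − 1) = 17.8 × (3.50/3.01 − 1) = 17.8 × 0.1628 = 2.898 kΩ.

R1 ≈ 2.90 kΩ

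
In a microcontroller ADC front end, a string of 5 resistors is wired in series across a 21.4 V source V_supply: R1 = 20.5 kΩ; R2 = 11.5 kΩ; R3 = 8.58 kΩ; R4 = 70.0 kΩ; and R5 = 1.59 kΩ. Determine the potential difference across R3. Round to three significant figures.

V ≈ 1.64 V

Total series resistance ΣR = 20.5 + 11.5 + 8.58 + 70.0 + 1.59 = 112.2 kΩ.
Voltage divider: V = V_supply · (8.580 / 112.2) = 21.4 × 0.07649 = 1.637 V.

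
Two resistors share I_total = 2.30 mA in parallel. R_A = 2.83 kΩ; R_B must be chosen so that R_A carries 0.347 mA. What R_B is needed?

R_B ≈ 0.503 kΩ

Two-branch current divider: I_A = I_total · R_B/(R_A + R_B).
With f = 0.1509, R_B = R_A · f/(1−f) = 2.83 × 0.1777 = 0.5028 kΩ.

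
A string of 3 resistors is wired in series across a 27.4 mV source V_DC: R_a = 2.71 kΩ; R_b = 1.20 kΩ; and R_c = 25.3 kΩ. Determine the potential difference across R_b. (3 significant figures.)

Total series resistance ΣR = 2.71 + 1.20 + 25.3 = 29.21 kΩ.
Voltage divider: V = V_DC · (1.200 / 29.21) = 27.4 × 0.04108 = 1.126 mV.

V ≈ 1.13 mV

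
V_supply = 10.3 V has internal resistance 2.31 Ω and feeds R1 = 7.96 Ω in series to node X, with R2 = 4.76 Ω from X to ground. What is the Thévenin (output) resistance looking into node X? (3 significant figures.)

R_th ≈ 3.25 Ω

R1' = 2.31 + 7.96 = 10.27 Ω (source resistance + R1).
Zeroing V_supply shorts the top of R1' to ground, so R_th = R1' ‖ R2 = 3.253 Ω.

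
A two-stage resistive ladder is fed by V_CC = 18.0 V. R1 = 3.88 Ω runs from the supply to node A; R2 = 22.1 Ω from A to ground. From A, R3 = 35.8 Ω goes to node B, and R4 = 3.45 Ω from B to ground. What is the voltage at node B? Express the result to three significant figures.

Looking into the second stage from A: R3 + R4 = 39.25 Ω appears in parallel with R2.
R2 ‖ (R3+R4) = 14.14 Ω.
So V_A = 18.0 × 0.7847 = 14.12 V.
Stage 2 is unloaded, so V_B = V_A · R4/(R3+R4) = 14.12 × 3.45/39.25 = 1.241 V.

V_B ≈ 1.24 V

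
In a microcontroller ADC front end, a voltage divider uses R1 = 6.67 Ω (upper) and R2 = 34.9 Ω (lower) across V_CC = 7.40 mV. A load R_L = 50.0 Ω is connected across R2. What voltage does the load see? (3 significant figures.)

V_out ≈ 5.59 mV

First combine the lower leg with the load: R2 ‖ R_L = 20.55 Ω.
Voltage divider with the loaded lower leg: V_out = 7.40 × 20.55/(6.67 + 20.55) = 7.40 × 0.7550 = 5.587 mV.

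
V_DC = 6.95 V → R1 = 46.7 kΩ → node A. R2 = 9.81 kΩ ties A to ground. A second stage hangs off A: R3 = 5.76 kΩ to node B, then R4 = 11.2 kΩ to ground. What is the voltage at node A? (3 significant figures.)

V_A ≈ 0.816 V

Node A sees R2 in parallel with the series input of stage 2, R3 + R4 = 16.96 kΩ.
Effective lower resistance at A: R2 ‖ 16.96 = 6.215 kΩ.
First divider: V_A = V_DC · 6.215/(46.7 + 6.215) = 0.8163 V.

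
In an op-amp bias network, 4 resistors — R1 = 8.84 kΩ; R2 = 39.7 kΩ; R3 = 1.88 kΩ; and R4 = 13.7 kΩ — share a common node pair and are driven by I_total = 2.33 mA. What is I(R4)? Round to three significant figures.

I ≈ 0.229 mA

Conductances: ΣG = 1/8.84 + 1/39.7 + 1/1.88 + 1/13.7 = 0.7432 (1/kΩ).
Current divider: I(R4) = I_total · G_k/ΣG = 2.33 × (0.07299/0.7432) = 2.33 × 0.09821 = 0.2288 mA.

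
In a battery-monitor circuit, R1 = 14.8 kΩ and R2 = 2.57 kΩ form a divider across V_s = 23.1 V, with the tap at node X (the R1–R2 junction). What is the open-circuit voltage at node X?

V_th is the unloaded tap voltage: V_s · R2/(R1+R2) = 23.1 × 0.1480 = 3.418 V.

V_th ≈ 3.42 V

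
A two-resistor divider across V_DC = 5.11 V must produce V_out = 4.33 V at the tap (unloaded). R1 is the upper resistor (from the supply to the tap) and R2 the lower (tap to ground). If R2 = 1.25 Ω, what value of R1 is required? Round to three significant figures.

R1 ≈ 0.225 Ω

Required fraction k = V_out/V_DC = 0.8474.
Rearranging, R1 = R2·(1−k)/k = 1.25 × 0.1801 = 0.2252 Ω.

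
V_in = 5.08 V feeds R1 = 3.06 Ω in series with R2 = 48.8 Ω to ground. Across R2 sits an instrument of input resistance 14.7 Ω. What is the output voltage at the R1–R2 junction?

V_out ≈ 4.00 V

First combine the lower leg with the load: R2 ‖ R_L = 11.30 Ω.
Then V_out = V_in · R2'/(R1 + R2') = 5.08 × 11.30/14.36 = 3.997 V.
(Unloaded it would be 4.78 V; the load pulls it down.)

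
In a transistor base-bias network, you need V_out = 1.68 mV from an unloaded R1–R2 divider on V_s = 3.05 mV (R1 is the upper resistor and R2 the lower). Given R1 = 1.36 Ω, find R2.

R2 ≈ 1.67 Ω

Required fraction k = V_out/V_s = 0.5508.
So R2 = R1 · V_out/(V_s − V_out) = 1.36 × 1.68/(3.05 − 1.68) = 1.36 × 1.226 = 1.668 Ω.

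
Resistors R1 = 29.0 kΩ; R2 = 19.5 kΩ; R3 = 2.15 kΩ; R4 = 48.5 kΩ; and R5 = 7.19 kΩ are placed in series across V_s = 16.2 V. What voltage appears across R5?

V ≈ 1.10 V

ΣR = 29.0 + 19.5 + 2.15 + 48.5 + 7.19 = 106.3 kΩ.
By the voltage-divider rule, V = 16.2 × 7.190/106.3 = 1.095 V.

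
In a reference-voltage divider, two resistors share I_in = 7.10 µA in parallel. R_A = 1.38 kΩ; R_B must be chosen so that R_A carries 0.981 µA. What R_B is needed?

R_B ≈ 0.221 kΩ

The fraction through R_A equals R_B/(R_A+R_B).
0.981/7.10 = R_B/(R_A + R_B) → R_B = R_A · (0.1382)/(1 − 0.1382) = 1.38 × 0.1603 = 0.2212 kΩ.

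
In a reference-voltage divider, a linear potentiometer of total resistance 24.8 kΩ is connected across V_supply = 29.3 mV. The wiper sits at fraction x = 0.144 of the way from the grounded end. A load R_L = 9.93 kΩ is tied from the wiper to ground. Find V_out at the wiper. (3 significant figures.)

V_out ≈ 3.23 mV

Lower segment x·R_p = 3.571 kΩ; upper segment (1−x)·R_p = 21.23 kΩ.
R_L loads the lower segment: effective lower R = 2.627 kΩ.
V_out = 29.3 × 2.627/(21.23 + 2.627) = 3.226 mV.
(Unloaded: V_out = x·V_supply = 4.22 mV.)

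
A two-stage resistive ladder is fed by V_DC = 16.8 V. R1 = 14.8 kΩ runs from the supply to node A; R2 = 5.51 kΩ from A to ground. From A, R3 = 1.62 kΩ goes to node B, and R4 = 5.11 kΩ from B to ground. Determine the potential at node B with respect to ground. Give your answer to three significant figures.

The second stage (R3 + R4 = 6.730 kΩ) loads node A in parallel with R2.
R2 ‖ (R3+R4) = 3.030 kΩ.
V_A = 16.8 × 3.030/(14.8 + 3.030) = 2.855 V.
Then the unloaded second divider: V_B = V_A × R4/(R3+R4) = 2.855 × 0.7593 = 2.167 V.

V_B ≈ 2.17 V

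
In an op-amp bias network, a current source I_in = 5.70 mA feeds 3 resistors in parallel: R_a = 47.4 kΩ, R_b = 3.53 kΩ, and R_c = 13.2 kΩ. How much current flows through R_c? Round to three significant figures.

Total conductance ΣG = 1/47.4 + 1/3.53 + 1/13.2 = 0.3801 (units of 1/kΩ).
By the current-divider rule, I = I_in · G_k/ΣG = 5.70 × 0.1993 = 1.136 mA.

I ≈ 1.14 mA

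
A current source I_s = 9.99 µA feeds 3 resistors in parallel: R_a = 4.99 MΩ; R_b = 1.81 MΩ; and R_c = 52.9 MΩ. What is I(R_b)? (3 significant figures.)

I ≈ 7.15 µA

Total conductance ΣG = 1/4.99 + 1/1.81 + 1/52.9 = 0.7718 (units of 1/MΩ).
Current divider: I(R_b) = I_s · G_k/ΣG = 9.99 × (0.5525/0.7718) = 9.99 × 0.7158 = 7.151 µA.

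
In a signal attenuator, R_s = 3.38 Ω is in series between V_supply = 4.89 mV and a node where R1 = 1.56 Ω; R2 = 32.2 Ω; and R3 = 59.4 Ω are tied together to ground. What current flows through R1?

I ≈ 0.942 mA

Equivalent of the parallel group: R_p = 1.452 Ω.
V_A = 4.89 × 1.452/4.832 = 1.469 mV.
Branch current I = V_A/R1 = 1.469/1.56 = 0.9417 mA.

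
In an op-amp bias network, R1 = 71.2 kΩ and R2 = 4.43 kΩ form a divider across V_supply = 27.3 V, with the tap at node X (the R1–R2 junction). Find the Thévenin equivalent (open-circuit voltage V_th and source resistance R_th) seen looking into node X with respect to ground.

V_th ≈ 1.60 V, R_th ≈ 4.17 kΩ

With X open, the divider is unloaded: V_th = 27.3 × 4.43/75.63 = 1.599 V.
Zeroing V_supply shorts the top of R1 to ground, so R_th = R1 ‖ R2 = 4.171 kΩ.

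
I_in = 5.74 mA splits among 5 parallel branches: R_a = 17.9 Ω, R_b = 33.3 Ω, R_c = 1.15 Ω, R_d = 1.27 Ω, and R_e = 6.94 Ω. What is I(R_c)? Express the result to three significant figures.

I ≈ 2.65 mA

Conductances: ΣG = 1/17.9 + 1/33.3 + 1/1.15 + 1/1.27 + 1/6.94 = 1.887 (1/Ω).
By the current-divider rule, I = I_in · G_k/ΣG = 5.74 × 0.4608 = 2.645 mA.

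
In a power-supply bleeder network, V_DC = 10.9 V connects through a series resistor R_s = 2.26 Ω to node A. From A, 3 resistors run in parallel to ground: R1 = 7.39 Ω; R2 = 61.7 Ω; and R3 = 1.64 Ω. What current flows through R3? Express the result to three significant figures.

I ≈ 2.44 A

Parallel bank: R_p = 1/(1/7.39 + 1/61.7 + 1/1.64) = 1.314 Ω.
V_A by voltage divider: V_A = 10.9 × 1.314/(2.26 + 1.314) = 4.007 V.
Branch current I = V_A/R3 = 4.007/1.64 = 2.443 A.
(Equivalently: I_total = 3.050 A, then current-divider fraction G_k/ΣG = 0.8010.)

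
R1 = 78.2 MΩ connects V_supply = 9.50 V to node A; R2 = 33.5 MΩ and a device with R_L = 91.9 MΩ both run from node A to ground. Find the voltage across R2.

V_out ≈ 2.27 V

The load sits in parallel with R2, giving an effective lower resistance R2' = R2·R_L/(R2+R_L) = 24.55 MΩ.
Now apply the divider: V_out = 9.50 × 0.2389 = 2.270 V.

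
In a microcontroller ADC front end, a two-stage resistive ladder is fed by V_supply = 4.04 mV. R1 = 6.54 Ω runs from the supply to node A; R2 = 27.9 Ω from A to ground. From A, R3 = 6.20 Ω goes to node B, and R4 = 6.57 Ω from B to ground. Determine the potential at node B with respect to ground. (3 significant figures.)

V_B ≈ 1.19 mV

Looking into the second stage from A: R3 + R4 = 12.77 Ω appears in parallel with R2.
R2 ‖ (R3+R4) = 8.760 Ω.
So V_A = 4.04 × 0.5726 = 2.313 mV.
Then the unloaded second divider: V_B = V_A × R4/(R3+R4) = 2.313 × 0.5145 = 1.190 mV.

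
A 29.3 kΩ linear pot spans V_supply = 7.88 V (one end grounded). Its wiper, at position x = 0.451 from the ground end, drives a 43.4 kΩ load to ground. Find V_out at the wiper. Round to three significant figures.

V_out ≈ 3.04 V

The pot divides into 16.09 kΩ above the wiper and 13.21 kΩ below.
(x·R_p) ‖ R_L = 10.13 kΩ.
Loaded-divider output: V_out = 7.88 × 0.3864 = 3.045 V.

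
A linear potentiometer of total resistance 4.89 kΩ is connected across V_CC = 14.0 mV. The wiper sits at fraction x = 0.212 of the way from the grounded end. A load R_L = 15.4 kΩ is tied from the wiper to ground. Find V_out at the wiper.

V_out ≈ 2.82 mV

The pot divides into 3.853 kΩ above the wiper and 1.037 kΩ below.
R_L loads the lower segment: effective lower R = 0.9713 kΩ.
V_out = 14.0 × 0.9713/(3.853 + 0.9713) = 2.818 mV.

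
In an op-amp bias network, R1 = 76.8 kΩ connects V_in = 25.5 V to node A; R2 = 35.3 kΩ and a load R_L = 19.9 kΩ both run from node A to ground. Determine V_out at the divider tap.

The load sits in parallel with R2, giving an effective lower resistance R2' = R2·R_L/(R2+R_L) = 12.73 kΩ.
Voltage divider with the loaded lower leg: V_out = 25.5 × 12.73/(76.8 + 12.73) = 25.5 × 0.1421 = 3.625 V.

V_out ≈ 3.62 V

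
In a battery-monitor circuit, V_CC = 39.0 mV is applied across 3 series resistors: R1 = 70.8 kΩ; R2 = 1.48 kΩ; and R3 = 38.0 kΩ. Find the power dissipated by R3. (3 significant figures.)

The common current is I = 39.0/110.3 = 0.3536 µA.
V(R3) = I·R = 13.44 mV; P = V·I = 13.44 × 0.3536 = 4.752 nW.

P ≈ 4.75 nW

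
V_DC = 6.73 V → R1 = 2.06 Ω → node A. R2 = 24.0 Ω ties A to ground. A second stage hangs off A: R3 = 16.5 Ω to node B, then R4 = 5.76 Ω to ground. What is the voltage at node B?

V_B ≈ 1.48 V

The second stage (R3 + R4 = 22.26 Ω) loads node A in parallel with R2.
R2 ‖ (R3+R4) = 11.55 Ω.
So V_A = 6.73 × 0.8486 = 5.711 V.
Then the unloaded second divider: V_B = V_A × R4/(R3+R4) = 5.711 × 0.2588 = 1.478 V.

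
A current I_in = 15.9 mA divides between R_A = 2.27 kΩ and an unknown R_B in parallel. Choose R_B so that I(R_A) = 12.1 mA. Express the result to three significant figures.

R_B ≈ 7.23 kΩ

The fraction through R_A equals R_B/(R_A+R_B).
12.1/15.9 = R_B/(R_A + R_B) → R_B = R_A · (0.7610)/(1 − 0.7610) = 2.27 × 3.184 = 7.228 kΩ.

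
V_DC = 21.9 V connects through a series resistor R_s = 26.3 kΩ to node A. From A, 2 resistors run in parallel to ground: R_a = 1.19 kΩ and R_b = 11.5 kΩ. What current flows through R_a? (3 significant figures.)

I ≈ 0.725 mA

Combine the parallel branches: R_p = (1/1.19 + 1/11.5)⁻¹ = 1.078 kΩ.
Node voltage V_A = V_DC · R_p/(R_s + R_p) = 21.9 × 0.03939 = 0.8626 V.
Branch current I = V_A/R_a = 0.8626/1.19 = 0.7249 mA.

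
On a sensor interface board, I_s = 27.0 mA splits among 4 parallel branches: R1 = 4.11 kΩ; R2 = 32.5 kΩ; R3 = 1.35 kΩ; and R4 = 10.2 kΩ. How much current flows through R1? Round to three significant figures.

I ≈ 5.90 mA

ΣG = 1/4.11 + 1/32.5 + 1/1.35 + 1/10.2 = 1.113.
Current divider: I(R1) = I_s · G_k/ΣG = 27.0 × (0.2433/1.113) = 27.0 × 0.2186 = 5.903 mA.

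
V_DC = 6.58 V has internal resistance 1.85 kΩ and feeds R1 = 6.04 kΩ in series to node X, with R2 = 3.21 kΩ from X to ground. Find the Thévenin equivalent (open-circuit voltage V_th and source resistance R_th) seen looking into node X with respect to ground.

V_th ≈ 1.90 V, R_th ≈ 2.28 kΩ

R1' = 1.85 + 6.04 = 7.890 kΩ (source resistance + R1).
V_th is the unloaded tap voltage: V_DC · R2/(R1'+R2) = 6.58 × 0.2892 = 1.903 V.
With V_DC suppressed (replaced by a short), R_th = R1' ‖ R2 = (7.890 × 3.21)/(7.890 + 3.21) = 2.282 kΩ.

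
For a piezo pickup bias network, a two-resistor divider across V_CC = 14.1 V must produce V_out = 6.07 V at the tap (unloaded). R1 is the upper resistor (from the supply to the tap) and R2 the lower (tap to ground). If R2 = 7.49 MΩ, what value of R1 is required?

R1 ≈ 9.91 MΩ

V_out/V_CC = R2/(R1+R2) = 0.4305.
R1 = R2·(1/k − 1) = 7.49 × 1.323 = 9.909 MΩ.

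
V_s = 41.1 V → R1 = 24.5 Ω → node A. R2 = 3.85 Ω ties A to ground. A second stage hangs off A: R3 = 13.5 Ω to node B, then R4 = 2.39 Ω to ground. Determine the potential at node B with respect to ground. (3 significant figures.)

V_B ≈ 0.694 V

Node A sees R2 in parallel with the series input of stage 2, R3 + R4 = 15.89 Ω.
R2 ‖ (R3+R4) = 3.099 Ω.
So V_A = 41.1 × 0.1123 = 4.615 V.
V_B = V_A × 0.1504 = 0.6942 V.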